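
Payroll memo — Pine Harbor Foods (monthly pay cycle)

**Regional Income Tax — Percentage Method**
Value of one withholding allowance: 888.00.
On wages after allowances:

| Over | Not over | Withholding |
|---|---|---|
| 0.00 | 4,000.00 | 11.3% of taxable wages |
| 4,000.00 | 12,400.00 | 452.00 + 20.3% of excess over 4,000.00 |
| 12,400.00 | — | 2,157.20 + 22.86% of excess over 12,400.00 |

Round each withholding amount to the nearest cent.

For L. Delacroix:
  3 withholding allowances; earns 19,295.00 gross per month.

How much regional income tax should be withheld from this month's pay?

Regional Income Tax: taxable = 19,295.00 − 3×888.00 = 16,631.00
  2,157.20 + 22.86% × (16,631.00 − 12,400.00) = 2,157.20 + 22.86% × 4,231.00 = 3,124.41

3,124.41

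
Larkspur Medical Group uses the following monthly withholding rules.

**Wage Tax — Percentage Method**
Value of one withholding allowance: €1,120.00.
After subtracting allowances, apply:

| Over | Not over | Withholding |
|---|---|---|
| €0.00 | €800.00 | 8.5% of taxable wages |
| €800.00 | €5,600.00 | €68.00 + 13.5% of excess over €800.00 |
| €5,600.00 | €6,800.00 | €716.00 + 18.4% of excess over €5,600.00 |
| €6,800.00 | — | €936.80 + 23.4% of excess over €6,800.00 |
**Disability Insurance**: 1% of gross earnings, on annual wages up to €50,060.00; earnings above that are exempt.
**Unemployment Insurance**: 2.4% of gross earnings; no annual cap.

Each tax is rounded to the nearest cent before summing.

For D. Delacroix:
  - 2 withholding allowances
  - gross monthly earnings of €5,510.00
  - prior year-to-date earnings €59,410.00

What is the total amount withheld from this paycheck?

Wage Tax: taxable = €5,510.00 − 2×€1,120.00 = €3,270.00
  €68.00 + 13.5% × (€3,270.00 − €800.00) = €68.00 + 13.5% × €2,470.00 = €401.45
Disability Insurance: YTD €59,410.00 ≥ cap €50,060.00 → €0.00
Unemployment Insurance: 2.4% × €5,510.00 = €132.24
Total: €401.45 + €0.00 + €132.24 = €533.69

€533.69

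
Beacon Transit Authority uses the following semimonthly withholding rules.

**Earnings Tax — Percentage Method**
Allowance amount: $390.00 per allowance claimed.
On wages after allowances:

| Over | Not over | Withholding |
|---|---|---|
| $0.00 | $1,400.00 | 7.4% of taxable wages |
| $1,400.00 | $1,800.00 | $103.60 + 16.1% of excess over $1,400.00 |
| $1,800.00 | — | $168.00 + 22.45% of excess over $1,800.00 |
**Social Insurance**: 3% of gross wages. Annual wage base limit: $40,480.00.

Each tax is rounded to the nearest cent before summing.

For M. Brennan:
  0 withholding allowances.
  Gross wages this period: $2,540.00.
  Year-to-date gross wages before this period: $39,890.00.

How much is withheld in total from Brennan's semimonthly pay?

$351.83

Earnings Tax: taxable = $2,540.00
  $168.00 + 22.45% × ($2,540.00 − $1,800.00) = $168.00 + 22.45% × $740.00 = $334.13
Social Insurance: cap $40,480.00 − YTD $39,890.00 = $590.00 subject; 3% × $590.00 = $17.70
Total: $334.13 + $17.70 = $351.83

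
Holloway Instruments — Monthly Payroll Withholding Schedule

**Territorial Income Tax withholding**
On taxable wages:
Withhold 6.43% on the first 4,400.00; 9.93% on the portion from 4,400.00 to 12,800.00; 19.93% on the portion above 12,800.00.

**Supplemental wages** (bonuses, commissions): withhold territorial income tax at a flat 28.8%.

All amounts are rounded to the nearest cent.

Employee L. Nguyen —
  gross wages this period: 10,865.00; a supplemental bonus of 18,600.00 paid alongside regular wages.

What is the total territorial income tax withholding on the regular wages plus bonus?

6,281.69

Territorial Income Tax: taxable = 10,865.00
  282.92 + 9.93% × (10,865.00 − 4,400.00) = 282.92 + 9.93% × 6,465.00 = 924.89
Supplemental (28.8% flat on bonus): 28.8% × 18,600.00 = 5,356.80
Total territorial income tax: 924.89 + 5,356.80 = 6,281.69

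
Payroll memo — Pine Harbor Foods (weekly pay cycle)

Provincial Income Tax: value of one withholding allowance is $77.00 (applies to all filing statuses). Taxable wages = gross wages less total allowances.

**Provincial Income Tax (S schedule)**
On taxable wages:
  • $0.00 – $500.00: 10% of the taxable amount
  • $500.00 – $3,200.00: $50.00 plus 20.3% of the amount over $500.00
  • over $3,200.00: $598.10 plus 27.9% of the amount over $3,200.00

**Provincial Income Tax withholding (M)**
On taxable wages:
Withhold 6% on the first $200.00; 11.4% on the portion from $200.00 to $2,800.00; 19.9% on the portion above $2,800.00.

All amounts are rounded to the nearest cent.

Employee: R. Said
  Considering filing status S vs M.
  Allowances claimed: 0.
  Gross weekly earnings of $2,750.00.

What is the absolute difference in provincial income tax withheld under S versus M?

$204.05

Provincial Income Tax (S): taxable = $2,750.00
  $50.00 + 20.3% × ($2,750.00 − $500.00) = $50.00 + 20.3% × $2,250.00 = $506.75
Provincial Income Tax (M): taxable = $2,750.00
  $12.00 + 11.4% × ($2,750.00 − $200.00) = $12.00 + 11.4% × $2,550.00 = $302.70
Difference: |$506.75 − $302.70| = $204.05 (higher under S)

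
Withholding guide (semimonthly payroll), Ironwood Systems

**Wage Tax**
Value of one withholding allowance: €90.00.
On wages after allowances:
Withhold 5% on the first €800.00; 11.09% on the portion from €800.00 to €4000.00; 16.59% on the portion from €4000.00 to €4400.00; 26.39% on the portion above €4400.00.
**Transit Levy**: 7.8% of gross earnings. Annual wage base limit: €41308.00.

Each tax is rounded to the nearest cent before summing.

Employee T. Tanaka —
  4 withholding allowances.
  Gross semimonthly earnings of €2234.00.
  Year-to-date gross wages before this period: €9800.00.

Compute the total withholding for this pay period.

€333.36

Wage Tax: taxable = €2234.00 − 4×€90.00 = €1874.00
  €40.00 + 11.09% × (€1874.00 − €800.00) = €40.00 + 11.09% × €1074.00 = €159.11
Transit Levy: 7.8% × €2234.00 = €174.25
Total: €159.11 + €174.25 = €333.36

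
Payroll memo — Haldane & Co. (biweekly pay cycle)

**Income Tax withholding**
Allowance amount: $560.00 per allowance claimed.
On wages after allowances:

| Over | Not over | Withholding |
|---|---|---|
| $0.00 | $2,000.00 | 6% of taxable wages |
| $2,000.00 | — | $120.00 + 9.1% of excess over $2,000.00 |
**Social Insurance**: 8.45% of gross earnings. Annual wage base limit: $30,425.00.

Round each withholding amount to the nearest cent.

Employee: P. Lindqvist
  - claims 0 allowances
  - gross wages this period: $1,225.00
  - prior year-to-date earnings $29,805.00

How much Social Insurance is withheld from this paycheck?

Social Insurance: cap $30,425.00 − YTD $29,805.00 = $620.00 subject; 8.45% × $620.00 = $52.39

$52.39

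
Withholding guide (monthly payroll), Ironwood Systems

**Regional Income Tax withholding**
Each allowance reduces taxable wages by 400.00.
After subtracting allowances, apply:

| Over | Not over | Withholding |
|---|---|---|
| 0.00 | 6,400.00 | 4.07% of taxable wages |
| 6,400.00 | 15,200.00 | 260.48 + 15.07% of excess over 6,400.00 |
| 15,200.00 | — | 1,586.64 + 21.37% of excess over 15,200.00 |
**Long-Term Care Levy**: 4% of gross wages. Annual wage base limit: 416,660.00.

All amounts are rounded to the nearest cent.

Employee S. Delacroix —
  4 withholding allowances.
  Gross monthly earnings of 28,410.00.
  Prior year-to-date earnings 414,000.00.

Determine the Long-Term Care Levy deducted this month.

106.40

Long-Term Care Levy: cap 416,660.00 − YTD 414,000.00 = 2,660.00 subject; 4% × 2,660.00 = 106.40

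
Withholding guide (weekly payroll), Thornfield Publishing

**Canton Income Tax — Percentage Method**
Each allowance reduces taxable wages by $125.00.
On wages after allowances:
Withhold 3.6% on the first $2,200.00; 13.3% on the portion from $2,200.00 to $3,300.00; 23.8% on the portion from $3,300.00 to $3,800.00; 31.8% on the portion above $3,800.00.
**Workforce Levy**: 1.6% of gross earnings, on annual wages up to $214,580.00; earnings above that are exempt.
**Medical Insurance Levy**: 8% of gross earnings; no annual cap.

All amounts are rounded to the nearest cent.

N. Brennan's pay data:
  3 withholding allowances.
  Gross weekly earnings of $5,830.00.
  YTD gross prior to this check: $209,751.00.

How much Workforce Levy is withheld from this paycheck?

Workforce Levy: cap $214,580.00 − YTD $209,751.00 = $4,829.00 subject; 1.6% × $4,829.00 = $77.26

$77.26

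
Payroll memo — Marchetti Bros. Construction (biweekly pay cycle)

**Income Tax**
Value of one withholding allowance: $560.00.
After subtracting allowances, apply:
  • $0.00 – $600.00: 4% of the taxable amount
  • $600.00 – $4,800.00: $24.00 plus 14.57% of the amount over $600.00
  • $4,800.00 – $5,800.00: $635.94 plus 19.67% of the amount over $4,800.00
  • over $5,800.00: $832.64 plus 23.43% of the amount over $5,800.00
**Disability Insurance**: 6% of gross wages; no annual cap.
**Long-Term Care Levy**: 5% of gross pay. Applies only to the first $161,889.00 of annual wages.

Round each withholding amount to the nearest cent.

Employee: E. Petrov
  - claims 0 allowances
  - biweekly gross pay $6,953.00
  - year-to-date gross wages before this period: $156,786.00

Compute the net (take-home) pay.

Income Tax: taxable = $6,953.00
  $832.64 + 23.43% × ($6,953.00 − $5,800.00) = $832.64 + 23.43% × $1,153.00 = $1,102.79
Disability Insurance: 6% × $6,953.00 = $417.18
Long-Term Care Levy: cap $161,889.00 − YTD $156,786.00 = $5,103.00 subject; 5% × $5,103.00 = $255.15
Total withheld: $1,102.79 + $417.18 + $255.15 = $1,775.12
Net pay: $6,953.00 − $1,775.12 = $5,177.88

$5,177.88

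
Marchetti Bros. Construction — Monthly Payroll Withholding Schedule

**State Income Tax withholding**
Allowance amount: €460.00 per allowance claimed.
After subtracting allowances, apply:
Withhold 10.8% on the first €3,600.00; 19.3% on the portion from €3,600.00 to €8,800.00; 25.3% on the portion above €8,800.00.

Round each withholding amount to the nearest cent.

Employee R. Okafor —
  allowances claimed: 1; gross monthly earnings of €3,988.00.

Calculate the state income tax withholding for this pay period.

€381.02

State Income Tax: taxable = €3,988.00 − 1×€460.00 = €3,528.00
  10.8% × €3,528.00 = €381.02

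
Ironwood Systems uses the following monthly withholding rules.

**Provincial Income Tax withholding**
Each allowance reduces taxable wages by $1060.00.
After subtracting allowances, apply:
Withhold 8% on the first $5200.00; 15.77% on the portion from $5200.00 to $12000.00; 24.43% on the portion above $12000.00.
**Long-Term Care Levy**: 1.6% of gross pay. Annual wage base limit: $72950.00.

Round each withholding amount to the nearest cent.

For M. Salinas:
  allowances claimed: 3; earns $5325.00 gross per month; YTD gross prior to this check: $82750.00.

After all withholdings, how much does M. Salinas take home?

$5153.40

Provincial Income Tax: taxable = $5325.00 − 3×$1060.00 = $2145.00
  8% × $2145.00 = $171.60
Long-Term Care Levy: YTD $82750.00 ≥ cap $72950.00 → $0.00
Total withheld: $171.60 + $0.00 = $171.60
Net pay: $5325.00 − $171.60 = $5153.40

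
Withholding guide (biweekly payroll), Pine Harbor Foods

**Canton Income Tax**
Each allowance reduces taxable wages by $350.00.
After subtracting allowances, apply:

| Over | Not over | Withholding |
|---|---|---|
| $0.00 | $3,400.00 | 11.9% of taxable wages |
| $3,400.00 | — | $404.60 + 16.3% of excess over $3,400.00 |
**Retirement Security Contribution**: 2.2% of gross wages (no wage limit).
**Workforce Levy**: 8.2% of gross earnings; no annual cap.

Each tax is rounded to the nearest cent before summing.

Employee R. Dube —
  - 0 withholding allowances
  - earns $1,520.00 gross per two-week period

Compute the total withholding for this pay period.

$338.96

Canton Income Tax: taxable = $1,520.00
  11.9% × $1,520.00 = $180.88
Retirement Security Contribution: 2.2% × $1,520.00 = $33.44
Workforce Levy: 8.2% × $1,520.00 = $124.64
Total: $180.88 + $33.44 + $124.64 = $338.96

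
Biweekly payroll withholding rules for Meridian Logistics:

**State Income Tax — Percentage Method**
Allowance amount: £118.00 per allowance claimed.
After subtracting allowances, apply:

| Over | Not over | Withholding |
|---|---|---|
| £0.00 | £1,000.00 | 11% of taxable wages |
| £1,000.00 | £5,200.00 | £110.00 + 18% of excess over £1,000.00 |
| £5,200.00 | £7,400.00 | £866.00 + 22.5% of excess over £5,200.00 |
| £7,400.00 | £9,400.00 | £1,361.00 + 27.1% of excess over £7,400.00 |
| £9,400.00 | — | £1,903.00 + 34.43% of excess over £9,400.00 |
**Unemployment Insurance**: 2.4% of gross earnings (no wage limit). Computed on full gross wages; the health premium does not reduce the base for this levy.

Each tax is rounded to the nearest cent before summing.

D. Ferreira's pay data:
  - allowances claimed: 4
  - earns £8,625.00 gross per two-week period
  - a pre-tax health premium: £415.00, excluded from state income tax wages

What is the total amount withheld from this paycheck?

State Income Tax: taxable = £8,625.00 − £415.00 − 4×£118.00 = £7,738.00
  £1,361.00 + 27.1% × (£7,738.00 − £7,400.00) = £1,361.00 + 27.1% × £338.00 = £1,452.60
Unemployment Insurance: 2.4% × £8,625.00 = £207.00
Total: £1,452.60 + £207.00 = £1,659.60

£1,659.60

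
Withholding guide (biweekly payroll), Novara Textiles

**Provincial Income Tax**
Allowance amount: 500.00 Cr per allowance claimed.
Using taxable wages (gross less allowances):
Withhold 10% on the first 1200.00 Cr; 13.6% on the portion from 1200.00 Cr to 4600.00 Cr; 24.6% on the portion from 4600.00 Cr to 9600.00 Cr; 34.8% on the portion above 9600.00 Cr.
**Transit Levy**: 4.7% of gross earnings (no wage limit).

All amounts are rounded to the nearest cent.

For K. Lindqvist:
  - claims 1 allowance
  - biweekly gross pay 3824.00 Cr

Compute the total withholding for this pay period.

588.59 Cr

Provincial Income Tax: taxable = 3824.00 Cr − 1×500.00 Cr = 3324.00 Cr
  120.00 Cr + 13.6% × (3324.00 Cr − 1200.00 Cr) = 120.00 Cr + 13.6% × 2124.00 Cr = 408.86 Cr
Transit Levy: 4.7% × 3824.00 Cr = 179.73 Cr
Total: 408.86 Cr + 179.73 Cr = 588.59 Cr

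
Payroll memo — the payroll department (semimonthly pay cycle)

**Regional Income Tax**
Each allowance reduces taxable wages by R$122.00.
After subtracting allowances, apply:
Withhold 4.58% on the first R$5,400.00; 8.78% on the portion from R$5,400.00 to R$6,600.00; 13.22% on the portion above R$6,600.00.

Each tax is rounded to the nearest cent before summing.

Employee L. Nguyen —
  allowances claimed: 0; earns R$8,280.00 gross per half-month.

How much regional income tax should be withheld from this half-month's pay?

R$574.78

Regional Income Tax: taxable = R$8,280.00
  R$352.68 + 13.22% × (R$8,280.00 − R$6,600.00) = R$352.68 + 13.22% × R$1,680.00 = R$574.78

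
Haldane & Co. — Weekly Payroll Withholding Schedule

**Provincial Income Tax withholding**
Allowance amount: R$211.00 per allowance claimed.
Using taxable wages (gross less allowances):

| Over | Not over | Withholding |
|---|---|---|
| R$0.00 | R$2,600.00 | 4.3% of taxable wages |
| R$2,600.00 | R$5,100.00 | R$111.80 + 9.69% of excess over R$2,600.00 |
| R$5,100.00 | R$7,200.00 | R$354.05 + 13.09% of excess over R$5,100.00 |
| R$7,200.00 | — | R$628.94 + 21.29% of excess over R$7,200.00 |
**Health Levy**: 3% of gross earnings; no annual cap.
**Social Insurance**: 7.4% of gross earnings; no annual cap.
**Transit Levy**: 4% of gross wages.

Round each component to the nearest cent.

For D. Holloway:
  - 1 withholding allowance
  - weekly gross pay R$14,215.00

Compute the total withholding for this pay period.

R$4,124.47

Provincial Income Tax: taxable = R$14,215.00 − 1×R$211.00 = R$14,004.00
  R$628.94 + 21.29% × (R$14,004.00 − R$7,200.00) = R$628.94 + 21.29% × R$6,804.00 = R$2,077.51
Health Levy: 3% × R$14,215.00 = R$426.45
Social Insurance: 7.4% × R$14,215.00 = R$1,051.91
Transit Levy: 4% × R$14,215.00 = R$568.60
Total: R$2,077.51 + R$426.45 + R$1,051.91 + R$568.60 = R$4,124.47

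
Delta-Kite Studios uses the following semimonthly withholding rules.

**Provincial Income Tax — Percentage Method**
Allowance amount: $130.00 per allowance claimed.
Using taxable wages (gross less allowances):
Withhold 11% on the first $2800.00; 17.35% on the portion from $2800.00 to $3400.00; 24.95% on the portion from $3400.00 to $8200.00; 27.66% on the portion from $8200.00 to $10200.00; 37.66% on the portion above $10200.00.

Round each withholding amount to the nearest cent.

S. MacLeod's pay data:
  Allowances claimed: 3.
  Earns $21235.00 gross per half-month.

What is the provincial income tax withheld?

$6171.81

Provincial Income Tax: taxable = $21235.00 − 3×$130.00 = $20845.00
  $2162.90 + 37.66% × ($20845.00 − $10200.00) = $2162.90 + 37.66% × $10645.00 = $6171.81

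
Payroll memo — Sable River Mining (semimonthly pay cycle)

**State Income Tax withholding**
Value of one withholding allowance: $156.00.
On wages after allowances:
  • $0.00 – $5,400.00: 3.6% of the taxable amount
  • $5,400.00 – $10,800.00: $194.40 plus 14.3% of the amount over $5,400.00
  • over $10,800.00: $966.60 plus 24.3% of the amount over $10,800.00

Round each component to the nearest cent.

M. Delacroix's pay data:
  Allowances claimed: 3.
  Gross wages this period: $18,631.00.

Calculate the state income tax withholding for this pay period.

$2,755.81

State Income Tax: taxable = $18,631.00 − 3×$156.00 = $18,163.00
  $966.60 + 24.3% × ($18,163.00 − $10,800.00) = $966.60 + 24.3% × $7,363.00 = $2,755.81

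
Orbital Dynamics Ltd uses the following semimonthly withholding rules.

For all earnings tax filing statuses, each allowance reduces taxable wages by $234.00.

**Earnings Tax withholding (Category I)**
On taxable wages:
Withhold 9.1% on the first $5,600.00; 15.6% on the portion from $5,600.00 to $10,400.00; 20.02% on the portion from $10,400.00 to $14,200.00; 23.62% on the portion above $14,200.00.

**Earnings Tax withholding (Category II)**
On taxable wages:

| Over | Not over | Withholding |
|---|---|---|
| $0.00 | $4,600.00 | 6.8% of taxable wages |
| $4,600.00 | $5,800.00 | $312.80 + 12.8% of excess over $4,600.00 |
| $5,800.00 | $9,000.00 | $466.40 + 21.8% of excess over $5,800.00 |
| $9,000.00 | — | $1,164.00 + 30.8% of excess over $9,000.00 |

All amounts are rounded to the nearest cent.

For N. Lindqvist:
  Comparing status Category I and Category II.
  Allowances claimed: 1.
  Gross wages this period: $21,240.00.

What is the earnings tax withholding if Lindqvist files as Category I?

$3,626.74

Earnings Tax (Category I): taxable = $21,240.00 − 1×$234.00 = $21,006.00
  $2,019.16 + 23.62% × ($21,006.00 − $14,200.00) = $2,019.16 + 23.62% × $6,806.00 = $3,626.74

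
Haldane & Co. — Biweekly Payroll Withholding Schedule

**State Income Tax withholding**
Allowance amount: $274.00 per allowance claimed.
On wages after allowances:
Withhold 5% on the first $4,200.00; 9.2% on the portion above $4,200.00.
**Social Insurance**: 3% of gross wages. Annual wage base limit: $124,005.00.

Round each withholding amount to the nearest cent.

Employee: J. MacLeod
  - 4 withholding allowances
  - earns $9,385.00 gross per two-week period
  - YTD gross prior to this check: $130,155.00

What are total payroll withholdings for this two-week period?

$586.19

State Income Tax: taxable = $9,385.00 − 4×$274.00 = $8,289.00
  $210.00 + 9.2% × ($8,289.00 − $4,200.00) = $210.00 + 9.2% × $4,089.00 = $586.19
Social Insurance: YTD $130,155.00 ≥ cap $124,005.00 → $0.00
Total: $586.19 + $0.00 = $586.19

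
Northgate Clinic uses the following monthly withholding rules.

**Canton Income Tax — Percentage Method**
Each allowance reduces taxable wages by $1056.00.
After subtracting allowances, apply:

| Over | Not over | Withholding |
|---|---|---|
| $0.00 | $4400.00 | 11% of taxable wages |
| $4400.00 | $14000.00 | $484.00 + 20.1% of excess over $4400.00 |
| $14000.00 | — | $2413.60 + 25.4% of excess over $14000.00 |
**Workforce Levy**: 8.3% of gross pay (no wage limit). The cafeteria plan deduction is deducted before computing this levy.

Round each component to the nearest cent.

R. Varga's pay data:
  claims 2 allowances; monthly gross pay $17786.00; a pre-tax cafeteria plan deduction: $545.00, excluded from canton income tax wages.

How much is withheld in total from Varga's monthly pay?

$4131.37

Canton Income Tax: taxable = $17786.00 − $545.00 − 2×$1056.00 = $15129.00
  $2413.60 + 25.4% × ($15129.00 − $14000.00) = $2413.60 + 25.4% × $1129.00 = $2700.37
Workforce Levy: 8.3% × $17241.00 = $1431.00
Total: $2700.37 + $1431.00 = $4131.37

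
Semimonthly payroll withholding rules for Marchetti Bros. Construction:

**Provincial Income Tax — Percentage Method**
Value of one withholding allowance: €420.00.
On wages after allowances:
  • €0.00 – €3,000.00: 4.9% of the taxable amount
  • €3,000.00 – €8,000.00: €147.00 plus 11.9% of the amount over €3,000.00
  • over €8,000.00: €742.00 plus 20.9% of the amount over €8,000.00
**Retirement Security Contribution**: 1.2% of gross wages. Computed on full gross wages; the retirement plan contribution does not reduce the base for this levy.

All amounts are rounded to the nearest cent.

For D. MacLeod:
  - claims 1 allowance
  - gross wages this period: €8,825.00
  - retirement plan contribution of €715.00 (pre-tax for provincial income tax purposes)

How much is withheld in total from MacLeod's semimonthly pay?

€811.01

Provincial Income Tax: taxable = €8,825.00 − €715.00 − 1×€420.00 = €7,690.00
  €147.00 + 11.9% × (€7,690.00 − €3,000.00) = €147.00 + 11.9% × €4,690.00 = €705.11
Retirement Security Contribution: 1.2% × €8,825.00 = €105.90
Total: €705.11 + €105.90 = €811.01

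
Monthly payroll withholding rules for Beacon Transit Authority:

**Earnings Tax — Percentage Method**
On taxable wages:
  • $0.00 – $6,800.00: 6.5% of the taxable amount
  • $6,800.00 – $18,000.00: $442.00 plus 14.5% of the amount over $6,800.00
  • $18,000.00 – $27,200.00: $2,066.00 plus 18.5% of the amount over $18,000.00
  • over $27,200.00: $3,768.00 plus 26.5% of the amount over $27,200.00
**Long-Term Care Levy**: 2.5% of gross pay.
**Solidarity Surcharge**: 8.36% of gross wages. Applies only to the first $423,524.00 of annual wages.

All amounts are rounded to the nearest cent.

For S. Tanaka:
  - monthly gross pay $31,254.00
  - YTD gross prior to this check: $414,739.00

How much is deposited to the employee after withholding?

Earnings Tax: taxable = $31,254.00
  $3,768.00 + 26.5% × ($31,254.00 − $27,200.00) = $3,768.00 + 26.5% × $4,054.00 = $4,842.31
Long-Term Care Levy: 2.5% × $31,254.00 = $781.35
Solidarity Surcharge: cap $423,524.00 − YTD $414,739.00 = $8,785.00 subject; 8.36% × $8,785.00 = $734.43
Total withheld: $4,842.31 + $781.35 + $734.43 = $6,358.09
Net pay: $31,254.00 − $6,358.09 = $24,895.91

$24,895.91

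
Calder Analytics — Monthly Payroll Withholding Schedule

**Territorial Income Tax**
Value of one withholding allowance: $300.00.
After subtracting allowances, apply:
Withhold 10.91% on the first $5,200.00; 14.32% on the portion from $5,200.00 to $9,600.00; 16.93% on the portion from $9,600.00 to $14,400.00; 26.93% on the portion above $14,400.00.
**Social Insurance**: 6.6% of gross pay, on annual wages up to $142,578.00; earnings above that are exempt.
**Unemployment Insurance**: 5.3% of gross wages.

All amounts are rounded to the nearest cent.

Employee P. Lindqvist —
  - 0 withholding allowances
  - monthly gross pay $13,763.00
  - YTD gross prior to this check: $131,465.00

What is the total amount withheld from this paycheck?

$3,365.10

Territorial Income Tax: taxable = $13,763.00
  $1,197.40 + 16.93% × ($13,763.00 − $9,600.00) = $1,197.40 + 16.93% × $4,163.00 = $1,902.20
Social Insurance: cap $142,578.00 − YTD $131,465.00 = $11,113.00 subject; 6.6% × $11,113.00 = $733.46
Unemployment Insurance: 5.3% × $13,763.00 = $729.44
Total: $1,902.20 + $733.46 + $729.44 = $3,365.10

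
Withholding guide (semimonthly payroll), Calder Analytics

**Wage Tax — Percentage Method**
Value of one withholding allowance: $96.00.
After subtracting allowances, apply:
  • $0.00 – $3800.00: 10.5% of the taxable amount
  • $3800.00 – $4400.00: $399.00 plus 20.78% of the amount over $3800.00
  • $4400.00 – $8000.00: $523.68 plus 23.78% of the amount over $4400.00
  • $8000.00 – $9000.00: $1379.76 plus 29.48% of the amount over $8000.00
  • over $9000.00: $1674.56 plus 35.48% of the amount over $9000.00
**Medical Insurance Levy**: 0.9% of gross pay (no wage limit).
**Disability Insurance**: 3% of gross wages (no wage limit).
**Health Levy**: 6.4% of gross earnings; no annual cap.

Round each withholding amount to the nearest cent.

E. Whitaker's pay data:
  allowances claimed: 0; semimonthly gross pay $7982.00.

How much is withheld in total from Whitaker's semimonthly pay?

Wage Tax: taxable = $7982.00
  $523.68 + 23.78% × ($7982.00 − $4400.00) = $523.68 + 23.78% × $3582.00 = $1375.48
Medical Insurance Levy: 0.9% × $7982.00 = $71.84
Disability Insurance: 3% × $7982.00 = $239.46
Health Levy: 6.4% × $7982.00 = $510.85
Total: $1375.48 + $71.84 + $239.46 + $510.85 = $2197.63

$2197.63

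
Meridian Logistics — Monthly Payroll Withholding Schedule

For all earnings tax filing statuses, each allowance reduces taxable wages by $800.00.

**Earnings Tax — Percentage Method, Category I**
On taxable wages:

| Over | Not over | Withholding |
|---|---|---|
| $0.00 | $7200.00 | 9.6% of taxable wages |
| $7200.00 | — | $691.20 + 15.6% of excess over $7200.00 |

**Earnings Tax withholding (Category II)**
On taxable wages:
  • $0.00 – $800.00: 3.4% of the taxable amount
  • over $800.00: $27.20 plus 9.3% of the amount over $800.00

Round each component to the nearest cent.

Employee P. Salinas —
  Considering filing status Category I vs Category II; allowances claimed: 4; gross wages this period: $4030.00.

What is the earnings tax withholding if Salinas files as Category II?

Earnings Tax (Category II): taxable = $4030.00 − 4×$800.00 = $830.00
  $27.20 + 9.3% × ($830.00 − $800.00) = $27.20 + 9.3% × $30.00 = $29.99

$29.99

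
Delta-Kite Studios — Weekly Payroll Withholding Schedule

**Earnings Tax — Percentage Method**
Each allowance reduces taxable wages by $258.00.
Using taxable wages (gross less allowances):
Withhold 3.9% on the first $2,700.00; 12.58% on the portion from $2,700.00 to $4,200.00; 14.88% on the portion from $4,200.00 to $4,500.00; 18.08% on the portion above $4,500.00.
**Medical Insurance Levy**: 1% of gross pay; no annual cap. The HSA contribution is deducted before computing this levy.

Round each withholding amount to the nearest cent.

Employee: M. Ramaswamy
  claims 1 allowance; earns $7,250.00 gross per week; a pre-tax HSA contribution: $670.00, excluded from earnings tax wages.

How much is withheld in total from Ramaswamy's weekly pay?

Earnings Tax: taxable = $7,250.00 − $670.00 − 1×$258.00 = $6,322.00
  $338.64 + 18.08% × ($6,322.00 − $4,500.00) = $338.64 + 18.08% × $1,822.00 = $668.06
Medical Insurance Levy: 1% × $6,580.00 = $65.80
Total: $668.06 + $65.80 = $733.86

$733.86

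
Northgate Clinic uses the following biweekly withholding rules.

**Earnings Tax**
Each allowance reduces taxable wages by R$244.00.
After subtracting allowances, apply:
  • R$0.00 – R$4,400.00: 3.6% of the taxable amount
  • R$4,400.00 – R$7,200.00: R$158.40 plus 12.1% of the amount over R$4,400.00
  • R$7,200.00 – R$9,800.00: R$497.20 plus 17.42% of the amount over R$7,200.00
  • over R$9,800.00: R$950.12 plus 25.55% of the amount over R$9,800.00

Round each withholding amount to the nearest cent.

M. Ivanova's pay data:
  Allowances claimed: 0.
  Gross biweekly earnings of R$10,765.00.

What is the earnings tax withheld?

Earnings Tax: taxable = R$10,765.00
  R$950.12 + 25.55% × (R$10,765.00 − R$9,800.00) = R$950.12 + 25.55% × R$965.00 = R$1,196.68

R$1,196.68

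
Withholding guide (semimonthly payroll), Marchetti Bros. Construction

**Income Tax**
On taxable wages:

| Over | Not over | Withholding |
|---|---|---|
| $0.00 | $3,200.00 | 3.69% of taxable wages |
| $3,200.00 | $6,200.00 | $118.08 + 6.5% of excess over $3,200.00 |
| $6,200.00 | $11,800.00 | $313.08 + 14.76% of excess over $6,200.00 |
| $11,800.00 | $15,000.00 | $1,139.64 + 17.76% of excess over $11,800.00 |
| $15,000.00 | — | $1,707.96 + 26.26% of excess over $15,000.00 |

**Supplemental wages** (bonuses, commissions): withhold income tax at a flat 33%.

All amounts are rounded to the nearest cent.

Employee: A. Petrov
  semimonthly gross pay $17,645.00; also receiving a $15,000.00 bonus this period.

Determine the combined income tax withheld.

Income Tax: taxable = $17,645.00
  $1,707.96 + 26.26% × ($17,645.00 − $15,000.00) = $1,707.96 + 26.26% × $2,645.00 = $2,402.54
Supplemental (33% flat on bonus): 33% × $15,000.00 = $4,950.00
Total income tax: $2,402.54 + $4,950.00 = $7,352.54

$7,352.54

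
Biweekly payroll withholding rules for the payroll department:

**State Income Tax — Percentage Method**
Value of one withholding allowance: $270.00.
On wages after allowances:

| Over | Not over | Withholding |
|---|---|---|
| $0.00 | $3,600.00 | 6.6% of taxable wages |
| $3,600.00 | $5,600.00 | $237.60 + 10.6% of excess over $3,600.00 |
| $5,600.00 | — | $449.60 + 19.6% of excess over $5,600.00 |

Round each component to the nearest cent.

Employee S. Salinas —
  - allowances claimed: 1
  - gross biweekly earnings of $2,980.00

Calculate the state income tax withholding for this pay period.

$178.86

State Income Tax: taxable = $2,980.00 − 1×$270.00 = $2,710.00
  6.6% × $2,710.00 = $178.86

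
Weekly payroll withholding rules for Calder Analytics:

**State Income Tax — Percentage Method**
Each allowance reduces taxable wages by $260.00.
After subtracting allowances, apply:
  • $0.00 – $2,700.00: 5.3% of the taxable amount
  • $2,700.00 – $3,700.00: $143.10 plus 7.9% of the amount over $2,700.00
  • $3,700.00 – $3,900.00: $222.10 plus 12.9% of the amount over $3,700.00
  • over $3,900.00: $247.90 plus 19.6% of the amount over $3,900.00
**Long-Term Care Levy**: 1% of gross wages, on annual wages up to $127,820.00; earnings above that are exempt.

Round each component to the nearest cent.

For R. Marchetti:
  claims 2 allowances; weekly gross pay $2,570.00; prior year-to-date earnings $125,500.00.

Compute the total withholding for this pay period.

$131.85

State Income Tax: taxable = $2,570.00 − 2×$260.00 = $2,050.00
  5.3% × $2,050.00 = $108.65
Long-Term Care Levy: cap $127,820.00 − YTD $125,500.00 = $2,320.00 subject; 1% × $2,320.00 = $23.20
Total: $108.65 + $23.20 = $131.85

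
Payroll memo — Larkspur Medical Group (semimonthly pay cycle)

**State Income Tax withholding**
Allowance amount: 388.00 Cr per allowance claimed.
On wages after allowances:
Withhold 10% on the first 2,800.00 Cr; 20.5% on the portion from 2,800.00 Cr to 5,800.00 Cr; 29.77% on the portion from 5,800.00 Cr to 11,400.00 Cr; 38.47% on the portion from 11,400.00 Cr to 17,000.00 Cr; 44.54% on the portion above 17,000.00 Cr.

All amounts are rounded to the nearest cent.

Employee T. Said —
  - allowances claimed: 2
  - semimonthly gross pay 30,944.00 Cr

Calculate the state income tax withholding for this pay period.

10,581.47 Cr

State Income Tax: taxable = 30,944.00 Cr − 2×388.00 Cr = 30,168.00 Cr
  4,716.44 Cr + 44.54% × (30,168.00 Cr − 17,000.00 Cr) = 4,716.44 Cr + 44.54% × 13,168.00 Cr = 10,581.47 Cr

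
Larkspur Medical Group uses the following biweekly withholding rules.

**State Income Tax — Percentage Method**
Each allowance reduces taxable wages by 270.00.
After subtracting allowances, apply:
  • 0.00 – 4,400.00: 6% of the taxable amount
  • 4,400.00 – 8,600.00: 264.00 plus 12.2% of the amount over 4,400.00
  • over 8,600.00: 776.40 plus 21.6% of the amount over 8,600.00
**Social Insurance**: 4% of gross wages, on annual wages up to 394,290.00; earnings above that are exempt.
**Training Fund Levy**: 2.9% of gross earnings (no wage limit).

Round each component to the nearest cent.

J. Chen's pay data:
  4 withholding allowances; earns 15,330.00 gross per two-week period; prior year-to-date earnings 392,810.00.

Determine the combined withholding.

State Income Tax: taxable = 15,330.00 − 4×270.00 = 14,250.00
  776.40 + 21.6% × (14,250.00 − 8,600.00) = 776.40 + 21.6% × 5,650.00 = 1,996.80
Social Insurance: cap 394,290.00 − YTD 392,810.00 = 1,480.00 subject; 4% × 1,480.00 = 59.20
Training Fund Levy: 2.9% × 15,330.00 = 444.57
Total: 1,996.80 + 59.20 + 444.57 = 2,500.57

2,500.57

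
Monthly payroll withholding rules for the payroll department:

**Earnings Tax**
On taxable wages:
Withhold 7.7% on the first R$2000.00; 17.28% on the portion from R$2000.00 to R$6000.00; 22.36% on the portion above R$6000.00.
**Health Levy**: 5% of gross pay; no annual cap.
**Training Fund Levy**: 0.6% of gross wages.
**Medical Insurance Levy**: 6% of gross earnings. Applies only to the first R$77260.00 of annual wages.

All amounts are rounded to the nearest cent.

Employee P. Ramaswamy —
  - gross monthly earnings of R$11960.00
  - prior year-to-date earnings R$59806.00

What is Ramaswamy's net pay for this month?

R$8394.78

Earnings Tax: taxable = R$11960.00
  R$845.20 + 22.36% × (R$11960.00 − R$6000.00) = R$845.20 + 22.36% × R$5960.00 = R$2177.86
Health Levy: 5% × R$11960.00 = R$598.00
Training Fund Levy: 0.6% × R$11960.00 = R$71.76
Medical Insurance Levy: 6% × R$11960.00 = R$717.60
Total withheld: R$2177.86 + R$598.00 + R$71.76 + R$717.60 = R$3565.22
Net pay: R$11960.00 − R$3565.22 = R$8394.78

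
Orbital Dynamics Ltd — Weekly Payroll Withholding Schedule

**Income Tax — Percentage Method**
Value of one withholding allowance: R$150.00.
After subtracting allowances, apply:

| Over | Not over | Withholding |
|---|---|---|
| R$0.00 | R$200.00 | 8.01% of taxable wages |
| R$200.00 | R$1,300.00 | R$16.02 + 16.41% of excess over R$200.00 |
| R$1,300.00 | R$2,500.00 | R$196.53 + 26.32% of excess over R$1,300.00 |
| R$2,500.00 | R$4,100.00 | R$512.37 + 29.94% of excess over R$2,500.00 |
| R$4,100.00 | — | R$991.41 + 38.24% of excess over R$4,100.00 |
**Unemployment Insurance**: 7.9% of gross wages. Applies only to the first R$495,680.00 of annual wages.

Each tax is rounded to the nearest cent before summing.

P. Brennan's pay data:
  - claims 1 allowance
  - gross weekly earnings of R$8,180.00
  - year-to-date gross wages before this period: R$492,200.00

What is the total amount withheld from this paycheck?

Income Tax: taxable = R$8,180.00 − 1×R$150.00 = R$8,030.00
  R$991.41 + 38.24% × (R$8,030.00 − R$4,100.00) = R$991.41 + 38.24% × R$3,930.00 = R$2,494.24
Unemployment Insurance: cap R$495,680.00 − YTD R$492,200.00 = R$3,480.00 subject; 7.9% × R$3,480.00 = R$274.92
Total: R$2,494.24 + R$274.92 = R$2,769.16

R$2,769.16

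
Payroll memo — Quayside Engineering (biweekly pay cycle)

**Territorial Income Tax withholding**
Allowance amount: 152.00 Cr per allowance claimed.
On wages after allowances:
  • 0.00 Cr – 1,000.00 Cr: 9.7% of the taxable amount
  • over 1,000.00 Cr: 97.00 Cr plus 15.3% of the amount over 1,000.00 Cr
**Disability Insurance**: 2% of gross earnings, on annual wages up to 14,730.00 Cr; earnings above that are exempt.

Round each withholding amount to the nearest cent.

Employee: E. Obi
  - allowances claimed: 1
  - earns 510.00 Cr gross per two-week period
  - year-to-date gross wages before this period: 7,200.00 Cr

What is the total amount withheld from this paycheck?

Territorial Income Tax: taxable = 510.00 Cr − 1×152.00 Cr = 358.00 Cr
  9.7% × 358.00 Cr = 34.73 Cr
Disability Insurance: 2% × 510.00 Cr = 10.20 Cr
Total: 34.73 Cr + 10.20 Cr = 44.93 Cr

44.93 Cr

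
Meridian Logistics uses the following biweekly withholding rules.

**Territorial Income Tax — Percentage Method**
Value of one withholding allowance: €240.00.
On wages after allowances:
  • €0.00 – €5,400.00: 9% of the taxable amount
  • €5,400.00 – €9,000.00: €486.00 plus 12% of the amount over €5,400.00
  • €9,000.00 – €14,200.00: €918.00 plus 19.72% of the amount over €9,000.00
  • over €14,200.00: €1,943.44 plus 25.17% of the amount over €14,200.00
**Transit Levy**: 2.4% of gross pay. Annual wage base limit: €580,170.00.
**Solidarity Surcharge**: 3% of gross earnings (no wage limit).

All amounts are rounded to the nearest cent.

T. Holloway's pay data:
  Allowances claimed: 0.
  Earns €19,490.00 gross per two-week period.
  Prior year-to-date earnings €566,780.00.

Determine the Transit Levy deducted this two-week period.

Transit Levy: cap €580,170.00 − YTD €566,780.00 = €13,390.00 subject; 2.4% × €13,390.00 = €321.36

€321.36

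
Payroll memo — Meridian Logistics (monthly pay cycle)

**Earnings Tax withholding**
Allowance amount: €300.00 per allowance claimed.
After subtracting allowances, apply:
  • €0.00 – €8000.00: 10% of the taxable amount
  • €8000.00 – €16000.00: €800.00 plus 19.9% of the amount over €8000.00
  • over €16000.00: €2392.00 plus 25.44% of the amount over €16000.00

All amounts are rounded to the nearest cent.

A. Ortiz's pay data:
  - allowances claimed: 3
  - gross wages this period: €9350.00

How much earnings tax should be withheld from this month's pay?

Earnings Tax: taxable = €9350.00 − 3×€300.00 = €8450.00
  €800.00 + 19.9% × (€8450.00 − €8000.00) = €800.00 + 19.9% × €450.00 = €889.55

€889.55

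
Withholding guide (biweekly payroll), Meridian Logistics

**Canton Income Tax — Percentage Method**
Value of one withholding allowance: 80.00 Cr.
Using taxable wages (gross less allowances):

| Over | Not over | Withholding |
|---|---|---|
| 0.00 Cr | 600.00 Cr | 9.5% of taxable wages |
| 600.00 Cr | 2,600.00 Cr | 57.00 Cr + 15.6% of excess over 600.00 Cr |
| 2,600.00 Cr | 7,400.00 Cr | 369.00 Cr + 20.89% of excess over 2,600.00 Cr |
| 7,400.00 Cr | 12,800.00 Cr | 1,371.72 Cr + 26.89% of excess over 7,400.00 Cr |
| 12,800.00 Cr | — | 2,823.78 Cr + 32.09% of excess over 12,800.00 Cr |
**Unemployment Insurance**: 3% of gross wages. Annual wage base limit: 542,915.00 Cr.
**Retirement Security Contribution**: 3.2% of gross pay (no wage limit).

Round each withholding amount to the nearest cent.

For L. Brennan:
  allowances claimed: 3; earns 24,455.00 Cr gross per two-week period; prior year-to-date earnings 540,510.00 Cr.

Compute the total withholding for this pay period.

Canton Income Tax: taxable = 24,455.00 Cr − 3×80.00 Cr = 24,215.00 Cr
  2,823.78 Cr + 32.09% × (24,215.00 Cr − 12,800.00 Cr) = 2,823.78 Cr + 32.09% × 11,415.00 Cr = 6,486.85 Cr
Unemployment Insurance: cap 542,915.00 Cr − YTD 540,510.00 Cr = 2,405.00 Cr subject; 3% × 2,405.00 Cr = 72.15 Cr
Retirement Security Contribution: 3.2% × 24,455.00 Cr = 782.56 Cr
Total: 6,486.85 Cr + 72.15 Cr + 782.56 Cr = 7,341.56 Cr

7,341.56 Cr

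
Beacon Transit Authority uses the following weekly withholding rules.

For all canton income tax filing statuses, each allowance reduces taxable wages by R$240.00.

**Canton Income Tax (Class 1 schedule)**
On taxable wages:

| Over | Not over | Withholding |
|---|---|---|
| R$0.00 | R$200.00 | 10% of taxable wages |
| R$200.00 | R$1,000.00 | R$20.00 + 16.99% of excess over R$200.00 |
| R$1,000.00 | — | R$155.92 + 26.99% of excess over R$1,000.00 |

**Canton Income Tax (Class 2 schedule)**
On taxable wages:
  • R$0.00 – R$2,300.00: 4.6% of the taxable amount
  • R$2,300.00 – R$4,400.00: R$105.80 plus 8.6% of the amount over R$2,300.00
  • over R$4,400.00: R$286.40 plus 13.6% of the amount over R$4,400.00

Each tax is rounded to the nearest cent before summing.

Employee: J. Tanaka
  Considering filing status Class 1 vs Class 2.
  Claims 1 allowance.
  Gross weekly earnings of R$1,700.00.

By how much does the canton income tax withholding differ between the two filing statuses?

Canton Income Tax (Class 1): taxable = R$1,700.00 − 1×R$240.00 = R$1,460.00
  R$155.92 + 26.99% × (R$1,460.00 − R$1,000.00) = R$155.92 + 26.99% × R$460.00 = R$280.07
Canton Income Tax (Class 2): taxable = R$1,700.00 − 1×R$240.00 = R$1,460.00
  4.6% × R$1,460.00 = R$67.16
Difference: |R$280.07 − R$67.16| = R$212.91 (higher under Class 1)

R$212.91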